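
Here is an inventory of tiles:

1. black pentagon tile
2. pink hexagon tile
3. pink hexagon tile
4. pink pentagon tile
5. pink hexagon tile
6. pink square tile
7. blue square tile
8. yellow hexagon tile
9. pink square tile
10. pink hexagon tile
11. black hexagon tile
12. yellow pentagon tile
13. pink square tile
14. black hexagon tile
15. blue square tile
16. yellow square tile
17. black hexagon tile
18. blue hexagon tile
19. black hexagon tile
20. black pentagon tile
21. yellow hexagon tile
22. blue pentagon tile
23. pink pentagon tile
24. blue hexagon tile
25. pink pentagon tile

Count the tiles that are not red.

25

Total tiles: 25; with the excluded value: 0; remaining 25 − 0 = 25.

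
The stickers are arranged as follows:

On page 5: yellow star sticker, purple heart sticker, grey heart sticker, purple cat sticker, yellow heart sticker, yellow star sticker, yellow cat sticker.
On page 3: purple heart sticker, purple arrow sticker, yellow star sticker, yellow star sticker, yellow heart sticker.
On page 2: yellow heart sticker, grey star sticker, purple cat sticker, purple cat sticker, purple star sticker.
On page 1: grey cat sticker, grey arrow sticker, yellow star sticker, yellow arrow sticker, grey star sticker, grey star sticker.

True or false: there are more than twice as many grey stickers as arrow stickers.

There are 6 grey stickers.
There are 3 arrow stickers.
The claim requires 6 > 2 × 3 = 6, which does not hold.

False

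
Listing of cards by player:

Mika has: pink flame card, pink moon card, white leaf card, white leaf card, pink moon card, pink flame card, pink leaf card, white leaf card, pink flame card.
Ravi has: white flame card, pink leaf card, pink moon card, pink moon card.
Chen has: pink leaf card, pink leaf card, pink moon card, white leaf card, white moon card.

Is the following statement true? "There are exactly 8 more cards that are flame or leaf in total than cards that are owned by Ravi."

|cards that are flame or leaf| = 12.
|cards owned by Ravi| = 4.
The claim requires 12 − 4 (= 8) to equal 8, which holds.

True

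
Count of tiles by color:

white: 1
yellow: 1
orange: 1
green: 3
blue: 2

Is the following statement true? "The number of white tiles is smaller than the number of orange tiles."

False

|white tiles| = 1.
|orange tiles| = 1.
The claim requires 1 < 1, which does not hold.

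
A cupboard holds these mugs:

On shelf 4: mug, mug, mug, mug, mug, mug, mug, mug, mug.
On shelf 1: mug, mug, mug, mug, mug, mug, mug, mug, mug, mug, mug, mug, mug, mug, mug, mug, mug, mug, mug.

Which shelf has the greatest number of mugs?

shelf 1

Counts by shelf: shelf 1→19, shelf 4→9.
The maximum is 19, held uniquely by shelf 1.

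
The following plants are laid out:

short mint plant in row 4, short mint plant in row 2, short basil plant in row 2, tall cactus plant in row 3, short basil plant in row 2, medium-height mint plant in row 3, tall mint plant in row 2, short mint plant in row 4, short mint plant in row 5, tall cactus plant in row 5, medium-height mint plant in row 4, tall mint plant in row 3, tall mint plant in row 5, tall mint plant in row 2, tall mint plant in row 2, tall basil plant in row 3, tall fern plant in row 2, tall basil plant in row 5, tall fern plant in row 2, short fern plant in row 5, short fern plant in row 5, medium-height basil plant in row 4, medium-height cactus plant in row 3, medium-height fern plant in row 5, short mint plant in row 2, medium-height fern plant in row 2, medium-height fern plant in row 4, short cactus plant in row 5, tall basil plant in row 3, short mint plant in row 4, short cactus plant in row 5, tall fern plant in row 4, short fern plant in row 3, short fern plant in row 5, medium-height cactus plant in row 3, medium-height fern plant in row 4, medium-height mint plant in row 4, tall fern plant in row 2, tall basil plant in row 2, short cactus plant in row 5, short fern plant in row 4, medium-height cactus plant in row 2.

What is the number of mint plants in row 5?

2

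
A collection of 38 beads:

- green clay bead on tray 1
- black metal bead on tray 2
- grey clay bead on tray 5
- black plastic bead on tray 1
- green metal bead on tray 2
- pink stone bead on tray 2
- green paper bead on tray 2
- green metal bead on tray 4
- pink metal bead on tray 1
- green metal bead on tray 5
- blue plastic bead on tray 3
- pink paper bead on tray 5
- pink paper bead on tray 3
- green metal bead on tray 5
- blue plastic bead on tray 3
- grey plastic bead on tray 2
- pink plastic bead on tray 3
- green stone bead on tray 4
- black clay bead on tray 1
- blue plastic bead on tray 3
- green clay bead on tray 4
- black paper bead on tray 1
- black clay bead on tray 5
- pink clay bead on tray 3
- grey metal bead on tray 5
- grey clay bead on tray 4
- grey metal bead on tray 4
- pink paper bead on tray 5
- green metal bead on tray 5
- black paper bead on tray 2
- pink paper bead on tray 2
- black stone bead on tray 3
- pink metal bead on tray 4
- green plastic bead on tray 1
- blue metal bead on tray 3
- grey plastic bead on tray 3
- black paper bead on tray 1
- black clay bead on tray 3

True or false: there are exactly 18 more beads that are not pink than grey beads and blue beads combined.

|beads that are not pink| = 29.
grey beads: 6; blue beads: 4; combined: 6 + 4 = 10.
The claim requires 29 − 10 (= 19) to equal 18, which does not hold.

False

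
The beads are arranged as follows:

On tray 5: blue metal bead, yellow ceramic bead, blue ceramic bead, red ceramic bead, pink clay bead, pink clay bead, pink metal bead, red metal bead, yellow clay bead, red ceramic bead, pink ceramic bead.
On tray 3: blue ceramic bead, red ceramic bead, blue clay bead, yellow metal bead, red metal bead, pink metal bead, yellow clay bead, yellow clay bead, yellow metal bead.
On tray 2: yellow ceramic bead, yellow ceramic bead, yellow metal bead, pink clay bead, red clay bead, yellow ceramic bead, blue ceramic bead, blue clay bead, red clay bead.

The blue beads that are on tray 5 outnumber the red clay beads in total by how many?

0

blue beads on tray 5: 2.
red clay beads: 2.
2 − 2 = 0.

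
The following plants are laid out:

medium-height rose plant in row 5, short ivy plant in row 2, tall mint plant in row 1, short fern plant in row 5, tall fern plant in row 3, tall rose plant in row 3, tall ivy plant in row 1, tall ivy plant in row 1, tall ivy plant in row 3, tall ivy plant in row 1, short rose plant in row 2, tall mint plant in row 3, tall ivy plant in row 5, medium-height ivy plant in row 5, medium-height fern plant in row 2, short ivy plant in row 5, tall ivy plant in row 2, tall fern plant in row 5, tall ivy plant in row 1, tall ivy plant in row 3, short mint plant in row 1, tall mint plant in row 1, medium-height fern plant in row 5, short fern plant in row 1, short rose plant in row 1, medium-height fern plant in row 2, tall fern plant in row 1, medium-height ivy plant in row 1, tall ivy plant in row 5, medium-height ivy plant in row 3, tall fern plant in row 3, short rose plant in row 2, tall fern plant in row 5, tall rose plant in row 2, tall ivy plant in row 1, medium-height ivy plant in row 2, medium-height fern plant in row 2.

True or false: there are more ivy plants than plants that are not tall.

False

ivy plants: 16.
plants that are not tall: 17.
The claim requires 16 > 17, which does not hold.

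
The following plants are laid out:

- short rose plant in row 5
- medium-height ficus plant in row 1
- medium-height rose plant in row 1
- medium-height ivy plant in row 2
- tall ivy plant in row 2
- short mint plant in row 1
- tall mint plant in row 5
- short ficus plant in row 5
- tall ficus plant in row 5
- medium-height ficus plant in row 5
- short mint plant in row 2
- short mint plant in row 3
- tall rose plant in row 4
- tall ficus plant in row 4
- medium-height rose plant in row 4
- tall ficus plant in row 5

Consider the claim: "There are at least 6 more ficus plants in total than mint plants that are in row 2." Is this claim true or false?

False

There are 6 ficus plants.
There is 1 mint plant in row 2.
The claim requires 6 − 1 = 5 ≥ 6, which does not hold.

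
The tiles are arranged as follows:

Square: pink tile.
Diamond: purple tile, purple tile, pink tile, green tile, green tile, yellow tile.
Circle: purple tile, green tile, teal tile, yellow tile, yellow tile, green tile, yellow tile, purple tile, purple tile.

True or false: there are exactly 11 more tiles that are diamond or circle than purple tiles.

There are 15 tiles that are diamond or circle.
There are 5 purple tiles.
The claim requires 15 − 5 (= 10) to equal 11, which does not hold.

False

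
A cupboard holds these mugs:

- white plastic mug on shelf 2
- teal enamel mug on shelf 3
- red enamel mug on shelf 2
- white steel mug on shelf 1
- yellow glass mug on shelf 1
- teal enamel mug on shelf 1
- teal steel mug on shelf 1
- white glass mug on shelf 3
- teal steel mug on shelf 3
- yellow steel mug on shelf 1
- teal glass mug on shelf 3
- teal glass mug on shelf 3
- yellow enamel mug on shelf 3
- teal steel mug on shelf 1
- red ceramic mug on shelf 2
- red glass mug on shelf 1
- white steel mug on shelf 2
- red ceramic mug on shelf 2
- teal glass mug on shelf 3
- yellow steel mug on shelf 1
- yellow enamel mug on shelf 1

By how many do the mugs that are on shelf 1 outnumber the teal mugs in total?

mugs on shelf 1: 9.
teal mugs: 8.
9 − 8 = 1.

1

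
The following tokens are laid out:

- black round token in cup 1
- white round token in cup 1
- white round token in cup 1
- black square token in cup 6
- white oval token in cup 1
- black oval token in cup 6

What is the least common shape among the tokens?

square

Counts by shape: round 3, oval 2, square 1.
The minimum is 1, held uniquely by square.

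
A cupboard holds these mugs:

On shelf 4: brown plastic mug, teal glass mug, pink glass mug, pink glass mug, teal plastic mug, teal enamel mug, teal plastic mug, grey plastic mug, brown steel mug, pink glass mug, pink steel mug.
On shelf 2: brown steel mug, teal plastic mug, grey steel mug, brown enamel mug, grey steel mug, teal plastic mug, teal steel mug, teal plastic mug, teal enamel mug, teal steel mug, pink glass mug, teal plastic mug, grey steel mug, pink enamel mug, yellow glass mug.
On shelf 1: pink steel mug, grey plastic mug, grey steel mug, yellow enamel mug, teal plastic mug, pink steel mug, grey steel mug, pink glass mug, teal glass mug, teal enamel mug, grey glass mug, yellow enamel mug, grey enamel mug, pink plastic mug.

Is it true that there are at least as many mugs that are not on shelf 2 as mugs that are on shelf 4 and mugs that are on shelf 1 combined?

There are 25 mugs that are not on shelf 2.
mugs on shelf 4: 11; mugs on shelf 1: 14; combined: 11 + 14 = 25.
The claim requires 25 ≥ 25, which holds.

True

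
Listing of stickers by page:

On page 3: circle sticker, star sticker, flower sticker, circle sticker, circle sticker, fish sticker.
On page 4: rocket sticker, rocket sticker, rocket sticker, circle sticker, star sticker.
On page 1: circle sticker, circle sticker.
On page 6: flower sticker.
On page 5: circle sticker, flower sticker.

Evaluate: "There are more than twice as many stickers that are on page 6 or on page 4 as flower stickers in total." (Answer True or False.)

False

There are 6 stickers on page 6 or on page 4.
There are 3 flower stickers.
The claim requires 6 > 2 × 3 = 6, which does not hold.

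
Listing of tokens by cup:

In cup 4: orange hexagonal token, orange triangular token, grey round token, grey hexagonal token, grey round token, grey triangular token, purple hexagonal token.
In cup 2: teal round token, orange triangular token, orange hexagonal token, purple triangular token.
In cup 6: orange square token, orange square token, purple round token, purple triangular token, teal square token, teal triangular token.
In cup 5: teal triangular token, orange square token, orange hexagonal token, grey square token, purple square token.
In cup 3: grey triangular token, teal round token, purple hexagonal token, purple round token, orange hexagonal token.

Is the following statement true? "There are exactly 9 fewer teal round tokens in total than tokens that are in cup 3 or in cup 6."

teal round tokens: 2.
tokens in cup 3 or in cup 6: 11.
The claim requires 11 − 2 (= 9) to equal 9, which holds.

True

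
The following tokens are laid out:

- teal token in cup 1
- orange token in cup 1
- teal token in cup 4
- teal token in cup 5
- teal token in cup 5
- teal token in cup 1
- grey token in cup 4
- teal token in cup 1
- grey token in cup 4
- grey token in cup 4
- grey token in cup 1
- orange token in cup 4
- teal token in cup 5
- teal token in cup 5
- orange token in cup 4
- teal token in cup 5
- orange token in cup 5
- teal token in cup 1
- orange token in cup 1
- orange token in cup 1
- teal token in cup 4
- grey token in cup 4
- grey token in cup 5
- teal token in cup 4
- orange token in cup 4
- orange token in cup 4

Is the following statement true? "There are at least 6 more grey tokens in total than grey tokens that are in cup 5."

grey tokens: 6.
grey tokens in cup 5: 1.
The claim requires 6 − 1 = 5 ≥ 6, which does not hold.

False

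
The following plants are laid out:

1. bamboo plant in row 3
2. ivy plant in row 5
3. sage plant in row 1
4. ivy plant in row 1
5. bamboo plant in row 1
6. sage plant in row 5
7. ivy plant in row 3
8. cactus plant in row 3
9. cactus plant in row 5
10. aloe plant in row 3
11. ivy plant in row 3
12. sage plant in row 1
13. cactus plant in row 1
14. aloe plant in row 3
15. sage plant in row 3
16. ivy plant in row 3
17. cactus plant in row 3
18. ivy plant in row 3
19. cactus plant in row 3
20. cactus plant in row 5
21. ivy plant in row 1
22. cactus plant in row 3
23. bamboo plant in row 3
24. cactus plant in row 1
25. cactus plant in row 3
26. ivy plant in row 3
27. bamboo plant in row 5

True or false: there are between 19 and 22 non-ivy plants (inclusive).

True

There are 19 non-ivy plants.
The claim requires 19 ≤ 19 ≤ 22, which holds.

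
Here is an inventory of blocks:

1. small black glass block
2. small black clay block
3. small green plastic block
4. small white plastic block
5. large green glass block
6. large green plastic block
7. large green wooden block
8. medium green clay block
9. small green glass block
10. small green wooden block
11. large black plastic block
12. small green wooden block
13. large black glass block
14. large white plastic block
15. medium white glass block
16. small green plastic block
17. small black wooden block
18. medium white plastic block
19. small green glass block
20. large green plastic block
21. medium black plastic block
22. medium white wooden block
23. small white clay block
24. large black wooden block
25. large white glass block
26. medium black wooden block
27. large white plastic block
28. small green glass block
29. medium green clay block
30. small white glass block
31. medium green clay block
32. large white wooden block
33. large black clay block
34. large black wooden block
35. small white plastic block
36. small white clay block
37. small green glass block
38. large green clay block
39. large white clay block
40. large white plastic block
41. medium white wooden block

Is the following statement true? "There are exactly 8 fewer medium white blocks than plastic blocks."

True

There are 4 medium white blocks.
There are 12 plastic blocks.
The claim requires 12 − 4 (= 8) to equal 8, which holds.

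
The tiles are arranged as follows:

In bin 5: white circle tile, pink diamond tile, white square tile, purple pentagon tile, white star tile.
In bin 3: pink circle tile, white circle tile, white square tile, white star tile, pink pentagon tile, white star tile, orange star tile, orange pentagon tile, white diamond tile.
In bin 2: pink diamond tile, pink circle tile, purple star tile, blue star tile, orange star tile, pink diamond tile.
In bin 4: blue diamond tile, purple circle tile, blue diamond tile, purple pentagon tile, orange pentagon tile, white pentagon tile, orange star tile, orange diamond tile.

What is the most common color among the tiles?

white

Counts by color: white 9, pink 6, orange 6, purple 4, blue 3.
The maximum is 9, held uniquely by white.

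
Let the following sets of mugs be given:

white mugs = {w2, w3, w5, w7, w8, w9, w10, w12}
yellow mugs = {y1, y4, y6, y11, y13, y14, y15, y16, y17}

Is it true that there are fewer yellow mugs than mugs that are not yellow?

yellow mugs: 9.
mugs that are not yellow: 8.
The claim requires 9 < 8, which does not hold.

False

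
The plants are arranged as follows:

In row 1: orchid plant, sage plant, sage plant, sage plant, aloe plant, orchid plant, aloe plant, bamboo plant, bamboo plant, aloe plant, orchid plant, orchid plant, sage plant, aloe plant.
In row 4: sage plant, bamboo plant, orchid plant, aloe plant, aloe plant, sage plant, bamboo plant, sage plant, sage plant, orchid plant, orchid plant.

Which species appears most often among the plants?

Counts by species: sage 8, orchid 7, aloe 6, bamboo 4.
The maximum is 8, held uniquely by sage.

sage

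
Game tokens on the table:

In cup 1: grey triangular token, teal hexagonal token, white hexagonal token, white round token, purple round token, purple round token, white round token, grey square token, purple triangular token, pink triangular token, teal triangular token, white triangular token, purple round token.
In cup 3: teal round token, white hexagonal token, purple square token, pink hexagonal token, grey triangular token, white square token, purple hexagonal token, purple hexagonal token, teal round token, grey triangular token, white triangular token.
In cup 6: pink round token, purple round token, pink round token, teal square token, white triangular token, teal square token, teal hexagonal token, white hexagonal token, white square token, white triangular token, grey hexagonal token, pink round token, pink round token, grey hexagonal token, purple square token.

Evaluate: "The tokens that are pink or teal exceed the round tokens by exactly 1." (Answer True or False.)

True

There are 13 tokens that are pink or teal.
There are 12 round tokens.
The claim requires 13 − 12 (= 1) to equal 1, which holds.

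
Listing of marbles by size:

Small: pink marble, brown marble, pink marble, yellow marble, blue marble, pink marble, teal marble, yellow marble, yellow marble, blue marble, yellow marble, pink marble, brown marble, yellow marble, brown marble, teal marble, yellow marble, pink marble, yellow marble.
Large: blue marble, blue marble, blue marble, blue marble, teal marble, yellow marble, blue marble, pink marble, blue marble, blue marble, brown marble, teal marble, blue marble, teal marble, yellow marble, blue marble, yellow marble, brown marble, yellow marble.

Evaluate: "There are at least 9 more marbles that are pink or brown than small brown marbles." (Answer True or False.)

False

There are 11 marbles that are pink or brown.
There are 3 small brown marbles.
The claim requires 11 − 3 = 8 ≥ 9, which does not hold.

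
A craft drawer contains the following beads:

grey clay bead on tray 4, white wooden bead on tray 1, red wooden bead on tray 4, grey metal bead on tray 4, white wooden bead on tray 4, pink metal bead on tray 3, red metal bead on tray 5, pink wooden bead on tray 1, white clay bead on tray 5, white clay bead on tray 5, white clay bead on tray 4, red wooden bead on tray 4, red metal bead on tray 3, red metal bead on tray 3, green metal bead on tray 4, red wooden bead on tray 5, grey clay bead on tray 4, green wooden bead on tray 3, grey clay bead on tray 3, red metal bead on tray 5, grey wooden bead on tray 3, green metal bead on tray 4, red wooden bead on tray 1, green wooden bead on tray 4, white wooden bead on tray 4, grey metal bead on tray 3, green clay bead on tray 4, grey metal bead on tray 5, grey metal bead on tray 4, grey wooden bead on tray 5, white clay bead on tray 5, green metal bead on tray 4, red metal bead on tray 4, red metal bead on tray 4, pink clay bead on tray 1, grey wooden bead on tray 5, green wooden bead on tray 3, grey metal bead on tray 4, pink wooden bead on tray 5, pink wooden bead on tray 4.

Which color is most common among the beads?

Counts by color: grey 11, red 10, white 7, green 7, pink 5.
The maximum is 11, held uniquely by grey.

grey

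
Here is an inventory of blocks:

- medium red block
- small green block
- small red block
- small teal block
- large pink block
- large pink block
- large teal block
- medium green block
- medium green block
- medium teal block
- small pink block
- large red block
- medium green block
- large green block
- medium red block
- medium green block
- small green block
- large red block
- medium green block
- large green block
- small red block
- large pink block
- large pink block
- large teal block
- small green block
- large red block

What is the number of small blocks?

7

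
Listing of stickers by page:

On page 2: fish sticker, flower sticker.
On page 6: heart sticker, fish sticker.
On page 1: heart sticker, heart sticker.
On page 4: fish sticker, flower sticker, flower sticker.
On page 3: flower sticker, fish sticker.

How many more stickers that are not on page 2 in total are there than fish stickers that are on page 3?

8

stickers that are not on page 2: 9.
fish stickers on page 3: 1.
9 − 1 = 8.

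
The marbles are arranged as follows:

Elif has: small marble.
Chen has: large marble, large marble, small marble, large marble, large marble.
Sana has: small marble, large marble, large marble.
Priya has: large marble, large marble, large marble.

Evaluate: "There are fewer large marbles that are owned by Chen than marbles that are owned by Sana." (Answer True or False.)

Count of large marbles owned by Chen: 4.
Count of marbles owned by Sana: 3.
The claim requires 4 < 3, which does not hold.

False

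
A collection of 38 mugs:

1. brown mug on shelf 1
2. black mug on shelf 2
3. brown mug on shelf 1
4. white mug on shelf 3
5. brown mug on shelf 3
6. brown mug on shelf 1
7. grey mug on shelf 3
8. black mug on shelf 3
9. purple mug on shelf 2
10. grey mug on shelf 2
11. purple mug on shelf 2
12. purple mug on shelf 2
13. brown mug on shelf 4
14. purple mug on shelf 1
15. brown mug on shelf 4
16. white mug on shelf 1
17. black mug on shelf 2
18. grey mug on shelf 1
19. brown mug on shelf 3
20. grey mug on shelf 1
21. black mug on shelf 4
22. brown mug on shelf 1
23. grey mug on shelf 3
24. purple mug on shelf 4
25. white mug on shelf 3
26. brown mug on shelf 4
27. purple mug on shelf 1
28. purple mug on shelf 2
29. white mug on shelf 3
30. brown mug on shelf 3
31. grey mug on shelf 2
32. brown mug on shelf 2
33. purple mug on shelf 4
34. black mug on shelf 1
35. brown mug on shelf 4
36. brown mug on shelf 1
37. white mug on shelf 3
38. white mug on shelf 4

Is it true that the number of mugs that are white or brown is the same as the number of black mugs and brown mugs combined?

|mugs that are white or brown| = 19.
black mugs: 5; brown mugs: 13; combined: 5 + 13 = 18.
The claim requires 19 = 18, which does not hold.

False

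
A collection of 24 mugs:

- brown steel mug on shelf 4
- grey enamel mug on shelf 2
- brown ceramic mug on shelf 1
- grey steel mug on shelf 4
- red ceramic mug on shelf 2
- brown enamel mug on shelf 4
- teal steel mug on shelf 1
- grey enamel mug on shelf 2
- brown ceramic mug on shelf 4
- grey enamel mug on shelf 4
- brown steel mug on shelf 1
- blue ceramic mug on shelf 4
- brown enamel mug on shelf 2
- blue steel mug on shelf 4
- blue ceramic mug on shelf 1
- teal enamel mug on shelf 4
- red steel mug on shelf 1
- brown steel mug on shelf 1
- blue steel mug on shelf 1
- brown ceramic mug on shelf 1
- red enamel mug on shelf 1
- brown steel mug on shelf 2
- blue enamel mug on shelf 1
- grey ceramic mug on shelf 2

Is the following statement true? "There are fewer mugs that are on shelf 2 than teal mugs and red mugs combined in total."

|mugs on shelf 2| = 6.
teal mugs: 2; red mugs: 3; combined: 2 + 3 = 5.
The claim requires 6 < 5, which does not hold.

False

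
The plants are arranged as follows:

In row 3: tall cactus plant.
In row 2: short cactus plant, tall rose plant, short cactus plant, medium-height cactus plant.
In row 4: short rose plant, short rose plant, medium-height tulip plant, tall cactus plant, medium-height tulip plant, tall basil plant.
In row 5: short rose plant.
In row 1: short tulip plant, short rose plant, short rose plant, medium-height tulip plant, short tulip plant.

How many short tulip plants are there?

2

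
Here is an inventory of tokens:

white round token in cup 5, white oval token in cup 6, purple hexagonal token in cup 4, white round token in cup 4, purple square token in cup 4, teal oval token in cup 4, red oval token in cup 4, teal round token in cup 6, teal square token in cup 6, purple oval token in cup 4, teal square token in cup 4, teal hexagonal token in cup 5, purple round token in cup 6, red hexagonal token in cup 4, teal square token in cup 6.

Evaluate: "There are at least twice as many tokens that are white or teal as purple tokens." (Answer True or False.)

True

tokens that are white or teal: 9.
purple tokens: 4.
The claim requires 9 ≥ 2 × 4 = 8, which holds.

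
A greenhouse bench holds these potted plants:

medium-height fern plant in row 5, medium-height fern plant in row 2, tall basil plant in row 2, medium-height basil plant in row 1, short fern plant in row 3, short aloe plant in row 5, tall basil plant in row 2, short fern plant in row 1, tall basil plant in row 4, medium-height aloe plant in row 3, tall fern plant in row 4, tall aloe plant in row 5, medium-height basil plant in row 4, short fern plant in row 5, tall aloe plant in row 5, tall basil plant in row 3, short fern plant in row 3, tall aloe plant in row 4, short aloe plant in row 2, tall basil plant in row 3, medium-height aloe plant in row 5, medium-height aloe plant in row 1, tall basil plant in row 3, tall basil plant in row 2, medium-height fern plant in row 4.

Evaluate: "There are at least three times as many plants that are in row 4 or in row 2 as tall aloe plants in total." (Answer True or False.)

There are 10 plants in row 4 or in row 2.
There are 3 tall aloe plants.
The claim requires 10 ≥ 3 × 3 = 9, which holds.

True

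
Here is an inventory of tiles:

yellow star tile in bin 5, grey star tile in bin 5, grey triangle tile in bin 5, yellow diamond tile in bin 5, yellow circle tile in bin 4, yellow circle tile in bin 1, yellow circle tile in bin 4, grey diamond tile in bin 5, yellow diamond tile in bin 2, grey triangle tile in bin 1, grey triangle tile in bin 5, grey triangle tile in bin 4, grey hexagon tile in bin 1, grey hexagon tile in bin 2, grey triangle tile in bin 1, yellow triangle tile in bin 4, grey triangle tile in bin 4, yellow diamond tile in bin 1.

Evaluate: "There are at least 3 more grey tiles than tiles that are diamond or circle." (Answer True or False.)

There are 10 grey tiles.
There are 7 tiles that are diamond or circle.
The claim requires 10 − 7 = 3 ≥ 3, which holds.

True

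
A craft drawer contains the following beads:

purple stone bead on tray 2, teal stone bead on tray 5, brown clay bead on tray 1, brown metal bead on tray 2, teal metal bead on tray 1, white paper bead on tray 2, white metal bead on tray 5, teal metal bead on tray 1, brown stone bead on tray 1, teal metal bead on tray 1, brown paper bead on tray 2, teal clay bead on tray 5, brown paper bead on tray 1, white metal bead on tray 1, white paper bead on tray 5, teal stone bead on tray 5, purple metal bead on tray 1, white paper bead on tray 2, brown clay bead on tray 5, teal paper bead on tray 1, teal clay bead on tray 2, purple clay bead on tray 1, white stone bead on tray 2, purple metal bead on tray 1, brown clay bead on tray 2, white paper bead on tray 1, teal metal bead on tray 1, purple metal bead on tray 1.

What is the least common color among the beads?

Counts by color: teal 9, white 7, brown 7, purple 5.
The minimum is 5, held uniquely by purple.

purple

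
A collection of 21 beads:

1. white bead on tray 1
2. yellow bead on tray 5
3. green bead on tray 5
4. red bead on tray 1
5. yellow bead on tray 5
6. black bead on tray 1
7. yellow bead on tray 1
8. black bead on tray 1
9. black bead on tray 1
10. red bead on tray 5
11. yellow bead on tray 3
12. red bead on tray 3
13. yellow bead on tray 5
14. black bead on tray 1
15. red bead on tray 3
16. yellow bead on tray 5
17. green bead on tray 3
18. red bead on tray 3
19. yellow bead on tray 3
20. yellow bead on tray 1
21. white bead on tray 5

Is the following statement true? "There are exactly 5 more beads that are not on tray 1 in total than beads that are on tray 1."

There are 13 beads that are not on tray 1.
There are 8 beads on tray 1.
The claim requires 13 − 8 (= 5) to equal 5, which holds.

True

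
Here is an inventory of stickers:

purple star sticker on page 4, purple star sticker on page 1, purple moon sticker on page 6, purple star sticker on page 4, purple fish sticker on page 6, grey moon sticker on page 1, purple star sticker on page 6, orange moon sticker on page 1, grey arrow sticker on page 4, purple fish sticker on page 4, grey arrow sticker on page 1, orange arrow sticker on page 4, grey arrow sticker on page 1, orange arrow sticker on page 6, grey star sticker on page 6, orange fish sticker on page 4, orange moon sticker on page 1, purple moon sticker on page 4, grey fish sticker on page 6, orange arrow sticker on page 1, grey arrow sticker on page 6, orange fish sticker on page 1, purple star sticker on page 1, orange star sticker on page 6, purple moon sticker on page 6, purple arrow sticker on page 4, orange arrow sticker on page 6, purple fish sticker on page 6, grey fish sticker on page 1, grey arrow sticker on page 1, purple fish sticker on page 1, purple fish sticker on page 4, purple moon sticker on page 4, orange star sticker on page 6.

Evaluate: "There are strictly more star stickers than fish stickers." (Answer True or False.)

False

star stickers: 8.
fish stickers: 9.
The claim requires 8 > 9, which does not hold.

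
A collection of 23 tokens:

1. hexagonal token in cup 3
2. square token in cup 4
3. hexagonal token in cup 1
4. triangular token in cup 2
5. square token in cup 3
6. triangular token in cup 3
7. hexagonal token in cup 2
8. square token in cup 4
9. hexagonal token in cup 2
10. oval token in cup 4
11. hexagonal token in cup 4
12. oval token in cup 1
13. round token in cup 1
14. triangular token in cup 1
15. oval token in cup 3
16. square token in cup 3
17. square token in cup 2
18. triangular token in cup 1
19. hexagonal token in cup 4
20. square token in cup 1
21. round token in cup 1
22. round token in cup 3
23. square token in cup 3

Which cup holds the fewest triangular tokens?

Counts by cup (restricted to triangular tokens): cup 1→2, cup 3→1, cup 2→1, cup 4→0.
The minimum is 0, held uniquely by cup 4.

cup 4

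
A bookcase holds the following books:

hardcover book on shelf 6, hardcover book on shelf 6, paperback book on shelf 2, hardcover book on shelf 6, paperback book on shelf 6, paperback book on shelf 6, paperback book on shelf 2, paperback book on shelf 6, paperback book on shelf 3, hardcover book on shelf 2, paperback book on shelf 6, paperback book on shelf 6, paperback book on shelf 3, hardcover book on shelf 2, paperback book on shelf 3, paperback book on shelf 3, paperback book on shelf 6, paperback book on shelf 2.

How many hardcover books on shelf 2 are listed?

2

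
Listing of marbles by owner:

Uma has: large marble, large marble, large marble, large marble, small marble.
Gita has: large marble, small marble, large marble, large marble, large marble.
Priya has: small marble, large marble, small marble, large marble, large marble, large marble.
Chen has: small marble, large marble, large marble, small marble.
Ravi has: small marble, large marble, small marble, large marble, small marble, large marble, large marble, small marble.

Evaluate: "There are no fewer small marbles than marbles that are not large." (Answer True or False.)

True

There are 10 small marbles.
There are 10 marbles that are not large.
The claim requires 10 ≥ 10, which holds.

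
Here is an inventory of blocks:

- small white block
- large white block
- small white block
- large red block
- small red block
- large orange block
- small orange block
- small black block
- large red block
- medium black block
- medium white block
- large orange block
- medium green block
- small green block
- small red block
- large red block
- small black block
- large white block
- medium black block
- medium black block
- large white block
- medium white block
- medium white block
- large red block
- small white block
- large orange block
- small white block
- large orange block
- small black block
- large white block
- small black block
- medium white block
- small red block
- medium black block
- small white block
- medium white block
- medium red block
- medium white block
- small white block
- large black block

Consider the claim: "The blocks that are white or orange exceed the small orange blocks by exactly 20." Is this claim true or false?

|blocks that are white or orange| = 21.
|small orange blocks| = 1.
The claim requires 21 − 1 (= 20) to equal 20, which holds.

True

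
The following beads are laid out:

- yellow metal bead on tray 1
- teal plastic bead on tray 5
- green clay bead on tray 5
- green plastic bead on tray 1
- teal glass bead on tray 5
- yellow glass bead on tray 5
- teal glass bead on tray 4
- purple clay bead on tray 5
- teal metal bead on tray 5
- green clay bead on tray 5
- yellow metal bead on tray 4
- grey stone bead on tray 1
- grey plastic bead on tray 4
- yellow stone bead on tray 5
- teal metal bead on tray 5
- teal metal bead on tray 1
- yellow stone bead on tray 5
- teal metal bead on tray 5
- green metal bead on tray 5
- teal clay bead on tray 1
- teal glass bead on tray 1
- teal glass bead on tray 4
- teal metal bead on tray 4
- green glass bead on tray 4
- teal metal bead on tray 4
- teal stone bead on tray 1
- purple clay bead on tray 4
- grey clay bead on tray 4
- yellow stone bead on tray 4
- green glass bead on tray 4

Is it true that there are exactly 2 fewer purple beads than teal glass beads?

There are 2 purple beads.
There are 4 teal glass beads.
The claim requires 4 − 2 (= 2) to equal 2, which holds.

True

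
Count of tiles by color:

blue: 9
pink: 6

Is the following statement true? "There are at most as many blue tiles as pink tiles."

There are 9 blue tiles.
There are 6 pink tiles.
The claim requires 9 ≤ 6, which does not hold.

False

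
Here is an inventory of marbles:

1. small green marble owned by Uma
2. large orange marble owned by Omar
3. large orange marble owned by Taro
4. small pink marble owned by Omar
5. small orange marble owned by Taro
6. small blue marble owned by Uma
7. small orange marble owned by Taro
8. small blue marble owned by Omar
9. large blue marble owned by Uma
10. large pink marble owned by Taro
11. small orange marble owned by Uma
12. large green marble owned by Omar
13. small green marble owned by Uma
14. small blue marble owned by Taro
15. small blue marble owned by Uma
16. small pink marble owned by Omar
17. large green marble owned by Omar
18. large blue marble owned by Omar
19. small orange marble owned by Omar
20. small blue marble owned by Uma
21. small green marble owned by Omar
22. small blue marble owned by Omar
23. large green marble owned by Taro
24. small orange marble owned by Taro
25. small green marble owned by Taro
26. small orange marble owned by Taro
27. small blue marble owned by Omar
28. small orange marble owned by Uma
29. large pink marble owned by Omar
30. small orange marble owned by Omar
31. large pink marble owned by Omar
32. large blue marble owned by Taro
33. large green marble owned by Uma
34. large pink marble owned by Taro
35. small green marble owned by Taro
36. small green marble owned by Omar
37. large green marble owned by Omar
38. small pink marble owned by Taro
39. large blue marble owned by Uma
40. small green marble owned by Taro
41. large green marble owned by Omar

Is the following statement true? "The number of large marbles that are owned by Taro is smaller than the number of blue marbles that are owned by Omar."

False

Count of large marbles owned by Taro: 5.
Count of blue marbles owned by Omar: 4.
The claim requires 5 < 4, which does not hold.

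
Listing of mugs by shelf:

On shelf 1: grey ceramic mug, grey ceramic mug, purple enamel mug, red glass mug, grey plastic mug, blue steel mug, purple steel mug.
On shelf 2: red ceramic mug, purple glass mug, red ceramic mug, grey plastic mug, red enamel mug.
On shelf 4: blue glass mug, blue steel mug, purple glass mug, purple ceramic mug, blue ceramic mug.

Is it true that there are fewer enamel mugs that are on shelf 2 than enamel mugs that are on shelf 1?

False

|enamel mugs on shelf 2| = 1.
|enamel mugs on shelf 1| = 1.
The claim requires 1 < 1, which does not hold.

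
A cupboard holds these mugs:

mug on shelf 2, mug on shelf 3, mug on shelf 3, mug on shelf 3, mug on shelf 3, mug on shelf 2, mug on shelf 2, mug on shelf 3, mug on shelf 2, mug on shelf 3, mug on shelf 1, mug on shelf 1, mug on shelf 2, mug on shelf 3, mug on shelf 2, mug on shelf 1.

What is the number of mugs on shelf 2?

6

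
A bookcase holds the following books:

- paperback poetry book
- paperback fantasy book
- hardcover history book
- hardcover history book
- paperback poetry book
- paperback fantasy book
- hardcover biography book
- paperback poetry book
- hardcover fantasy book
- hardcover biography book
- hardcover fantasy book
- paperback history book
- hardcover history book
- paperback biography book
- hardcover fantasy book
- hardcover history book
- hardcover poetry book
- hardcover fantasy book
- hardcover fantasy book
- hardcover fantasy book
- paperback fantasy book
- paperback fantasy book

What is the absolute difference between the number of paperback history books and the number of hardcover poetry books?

0

paperback history books: 1. hardcover poetry books: 1.
|1 − 1| = 1 − 1 = 0.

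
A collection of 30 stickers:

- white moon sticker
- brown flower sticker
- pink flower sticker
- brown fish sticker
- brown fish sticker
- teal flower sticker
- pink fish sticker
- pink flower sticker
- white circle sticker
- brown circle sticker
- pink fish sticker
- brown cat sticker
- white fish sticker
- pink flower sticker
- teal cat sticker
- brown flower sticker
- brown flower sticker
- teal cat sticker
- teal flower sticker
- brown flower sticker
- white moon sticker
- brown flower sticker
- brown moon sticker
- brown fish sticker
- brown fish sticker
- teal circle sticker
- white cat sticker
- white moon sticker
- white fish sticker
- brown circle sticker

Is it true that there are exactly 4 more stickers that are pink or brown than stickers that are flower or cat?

True

There are 18 stickers that are pink or brown.
There are 14 stickers that are flower or cat.
The claim requires 18 − 14 (= 4) to equal 4, which holds.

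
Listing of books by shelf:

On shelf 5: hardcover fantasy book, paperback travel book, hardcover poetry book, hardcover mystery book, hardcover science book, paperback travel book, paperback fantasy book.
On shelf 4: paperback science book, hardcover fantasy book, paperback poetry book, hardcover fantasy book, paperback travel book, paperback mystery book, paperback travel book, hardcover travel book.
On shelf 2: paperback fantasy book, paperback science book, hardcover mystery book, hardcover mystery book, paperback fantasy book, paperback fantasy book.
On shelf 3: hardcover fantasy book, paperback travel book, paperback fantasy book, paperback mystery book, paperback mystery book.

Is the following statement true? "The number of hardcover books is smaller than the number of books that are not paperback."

|hardcover books| = 10.
|books that are not paperback| = 10.
The claim requires 10 < 10, which does not hold.

False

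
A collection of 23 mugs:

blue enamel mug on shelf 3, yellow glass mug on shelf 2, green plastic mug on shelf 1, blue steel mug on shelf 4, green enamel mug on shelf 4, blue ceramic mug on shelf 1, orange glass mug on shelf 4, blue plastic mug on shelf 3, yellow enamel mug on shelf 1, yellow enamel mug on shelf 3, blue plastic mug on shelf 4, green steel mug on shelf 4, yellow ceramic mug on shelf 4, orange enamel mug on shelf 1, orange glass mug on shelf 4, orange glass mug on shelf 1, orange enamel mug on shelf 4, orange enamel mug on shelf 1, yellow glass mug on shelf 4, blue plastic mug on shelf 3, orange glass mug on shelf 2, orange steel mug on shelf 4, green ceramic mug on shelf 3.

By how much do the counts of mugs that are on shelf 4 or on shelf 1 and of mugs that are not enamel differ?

mugs on shelf 4 or on shelf 1: 16. mugs that are not enamel: 16.
|16 − 16| = 16 − 16 = 0.

0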